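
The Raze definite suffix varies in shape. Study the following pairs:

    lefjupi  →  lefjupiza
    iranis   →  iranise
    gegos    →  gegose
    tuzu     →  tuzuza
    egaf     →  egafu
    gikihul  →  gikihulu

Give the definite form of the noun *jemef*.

jemefu

Looking at the final sound of each stem: -e when the stem ends in a sibilant (*iranis*, *gegos*); -u when the stem ends in a non-sibilant consonant (*egaf*, *gikihul*); -za when the stem ends in a vowel (*lefjupi*, *tuzu*).
*jemef*: final sound = /f/, a non-sibilant consonant → -u → *jemefu*.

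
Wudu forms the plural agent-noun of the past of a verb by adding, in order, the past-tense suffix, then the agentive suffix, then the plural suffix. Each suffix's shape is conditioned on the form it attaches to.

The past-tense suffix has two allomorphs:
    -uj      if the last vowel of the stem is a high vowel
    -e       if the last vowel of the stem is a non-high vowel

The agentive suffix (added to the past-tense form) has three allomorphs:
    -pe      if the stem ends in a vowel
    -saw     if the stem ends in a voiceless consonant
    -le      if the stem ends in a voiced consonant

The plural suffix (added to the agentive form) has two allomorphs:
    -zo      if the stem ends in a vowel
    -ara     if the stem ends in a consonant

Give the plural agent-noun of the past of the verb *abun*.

abunujlezo

Since the last vowel of *abun* is /u/ (a high vowel), it takes -uj, giving *abunuj*.
The past-tense form *abunuj* — final sound /j/ (a voiced consonant) → -le → *abunujle*.
The agentive form *abunujle*: final sound = /e/, a vowel → -zo → *abunujlezo*.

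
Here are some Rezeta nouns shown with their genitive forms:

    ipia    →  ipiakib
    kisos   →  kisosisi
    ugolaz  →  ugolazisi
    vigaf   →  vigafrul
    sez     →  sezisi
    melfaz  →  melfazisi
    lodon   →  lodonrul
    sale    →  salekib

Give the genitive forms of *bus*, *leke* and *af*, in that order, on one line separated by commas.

The pattern is sibilance of the final sound: -isi when the stem ends in a sibilant (*kisos*, *ugolaz*, *sez*, *melfaz*); -rul when the stem ends in a non-sibilant consonant (*vigaf*, *lodon*); -kib when the stem ends in a vowel (*ipia*, *sale*).
The final sound of *bus* is /s/, which is a sibilant, so the suffix is -isi, giving *busisi*.
*leke* — final sound /e/ (a vowel) → -kib → *lekekib*.
The final sound of *af* is /f/, which is a non-sibilant consonant, so the suffix is -rul, giving *afrul*.

busisi, lekekib, afrul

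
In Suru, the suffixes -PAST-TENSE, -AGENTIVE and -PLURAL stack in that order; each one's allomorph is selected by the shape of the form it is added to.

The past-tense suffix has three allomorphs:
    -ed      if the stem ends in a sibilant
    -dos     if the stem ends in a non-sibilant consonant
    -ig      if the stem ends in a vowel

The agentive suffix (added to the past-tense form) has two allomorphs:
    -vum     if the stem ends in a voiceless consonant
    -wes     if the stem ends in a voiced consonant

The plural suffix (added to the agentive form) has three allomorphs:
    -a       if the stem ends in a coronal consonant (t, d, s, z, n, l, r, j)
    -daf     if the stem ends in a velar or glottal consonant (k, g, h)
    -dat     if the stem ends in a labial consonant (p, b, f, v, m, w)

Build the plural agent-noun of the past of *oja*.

The final sound of *oja* is /a/, which is a vowel, so the past-tense suffix is -ig, giving *ojaig*.
The past-tense form *ojaig* — final consonant /g/ (voiced) → -wes → *ojaigwes*.
The agentive form *ojaigwes*: final consonant = /s/, coronal → -a → *ojaigwesa*.

ojaigwesa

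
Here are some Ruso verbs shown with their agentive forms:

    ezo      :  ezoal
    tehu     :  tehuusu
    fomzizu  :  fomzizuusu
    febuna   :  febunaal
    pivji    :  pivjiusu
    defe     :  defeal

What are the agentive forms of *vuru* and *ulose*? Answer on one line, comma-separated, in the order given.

The alternation tracks the last vowel of the stem — -usu when the last vowel of the stem is a high vowel (*tehu*, *fomzizu*, *pivji*); -al when the last vowel of the stem is a non-high vowel (*ezo*, *febuna*, *defe*).
*vuru*: last vowel = /u/, a high vowel → -usu → *vuruusu*.
The last vowel of *ulose* is /e/, which is a non-high vowel, so the suffix is -al, giving *uloseal*.

vuruusu, uloseal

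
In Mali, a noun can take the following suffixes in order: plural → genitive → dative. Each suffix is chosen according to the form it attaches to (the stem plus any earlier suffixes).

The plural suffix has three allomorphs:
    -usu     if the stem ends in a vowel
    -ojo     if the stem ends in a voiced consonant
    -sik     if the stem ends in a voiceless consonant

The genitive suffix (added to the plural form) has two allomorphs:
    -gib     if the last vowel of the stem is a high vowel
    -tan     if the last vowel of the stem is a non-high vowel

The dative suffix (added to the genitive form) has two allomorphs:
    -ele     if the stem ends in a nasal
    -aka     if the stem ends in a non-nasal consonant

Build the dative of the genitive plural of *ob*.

obojotanele

The final sound of *ob* is /b/, which is a voiced consonant, so the plural suffix is -ojo, giving *obojo*.
Since the last vowel of the plural form *obojo* is /o/ (a non-high vowel), it takes -tan, giving *obojotan*.
The genitive form *obojotan*: final consonant = /n/, a nasal → -ele → *obojotanele*.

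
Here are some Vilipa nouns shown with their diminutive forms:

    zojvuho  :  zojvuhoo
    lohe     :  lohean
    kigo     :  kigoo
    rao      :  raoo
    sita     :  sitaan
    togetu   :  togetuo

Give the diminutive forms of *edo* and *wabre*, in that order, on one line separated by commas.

The pattern is rounding harmony: -o when the last vowel of the stem is a rounded vowel (*zojvuho*, *kigo*, *rao*, *togetu*); -an when the last vowel of the stem is an unrounded vowel (*lohe*, *sita*).
The last vowel of *edo* is /o/, which is a rounded vowel, so the suffix is -o, giving *edoo*.
The last vowel of *wabre* is /e/, which is an unrounded vowel, so the suffix is -an, giving *wabrean*.

edoo, wabrean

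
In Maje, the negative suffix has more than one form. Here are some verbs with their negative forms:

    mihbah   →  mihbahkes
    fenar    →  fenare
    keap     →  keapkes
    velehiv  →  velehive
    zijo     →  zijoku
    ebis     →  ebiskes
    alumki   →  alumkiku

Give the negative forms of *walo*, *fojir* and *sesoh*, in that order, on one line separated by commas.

waloku, fojire, sesohkes

The pattern is voicing of the final sound: -kes when the stem ends in a voiceless consonant (*mihbah*, *keap*, *ebis*); -e when the stem ends in a voiced consonant (*fenar*, *velehiv*); -ku when the stem ends in a vowel (*zijo*, *alumki*).
*walo*: final sound = /o/, a vowel → -ku → *waloku*.
*fojir* — final sound /r/ (a voiced consonant) → -e → *fojire*.
Since the final sound of *sesoh* is /h/ (a voiceless consonant), it takes -kes, giving *sesohkes*.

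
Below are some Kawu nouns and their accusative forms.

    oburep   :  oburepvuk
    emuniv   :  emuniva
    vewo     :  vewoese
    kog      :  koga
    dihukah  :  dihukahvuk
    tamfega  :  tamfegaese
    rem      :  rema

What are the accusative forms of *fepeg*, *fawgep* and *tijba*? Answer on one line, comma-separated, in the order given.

The pattern is voicing of the final sound: -vuk when the stem ends in a voiceless consonant (*oburep*, *dihukah*); -a when the stem ends in a voiced consonant (*emuniv*, *kog*, *rem*); -ese when the stem ends in a vowel (*vewo*, *tamfega*).
*fepeg* — final sound /g/ (a voiced consonant) → -a → *fepega*.
*fawgep*: final sound = /p/, a voiceless consonant → -vuk → *fawgepvuk*.
*tijba*: final sound = /a/, a vowel → -ese → *tijbaese*.

fepega, fawgepvuk, tijbaese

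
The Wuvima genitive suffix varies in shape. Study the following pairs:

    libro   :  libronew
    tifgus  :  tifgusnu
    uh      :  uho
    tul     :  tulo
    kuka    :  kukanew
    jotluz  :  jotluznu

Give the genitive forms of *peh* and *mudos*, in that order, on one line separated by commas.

peho, mudosnu

The suffix is conditioned by the final sound: -nu when the stem ends in a sibilant (*tifgus*, *jotluz*); -o when the stem ends in a non-sibilant consonant (*uh*, *tul*); -new when the stem ends in a vowel (*libro*, *kuka*).
Since the final sound of *peh* is /h/ (a non-sibilant consonant), it takes -o, giving *peho*.
*mudos*: final sound = /s/, a sibilant → -nu → *mudosnu*.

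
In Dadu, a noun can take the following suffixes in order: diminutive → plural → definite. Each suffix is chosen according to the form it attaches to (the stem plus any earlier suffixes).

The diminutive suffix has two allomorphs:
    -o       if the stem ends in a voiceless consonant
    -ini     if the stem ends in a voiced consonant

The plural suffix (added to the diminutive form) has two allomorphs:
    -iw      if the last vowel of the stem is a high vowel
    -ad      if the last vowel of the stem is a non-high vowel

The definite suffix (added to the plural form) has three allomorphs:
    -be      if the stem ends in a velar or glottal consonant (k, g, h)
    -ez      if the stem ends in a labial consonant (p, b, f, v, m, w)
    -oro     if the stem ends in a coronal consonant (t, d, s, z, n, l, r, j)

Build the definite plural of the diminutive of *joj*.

*joj*: final consonant = /j/, voiced → -ini → *jojini*.
The diminutive form *jojini* — last vowel /i/ (a high vowel) → -iw → *jojiniiw*.
The final consonant of the plural form *jojiniiw* is /w/, which is labial, so the definite suffix is -ez, giving *jojiniiwez*.

jojiniiwez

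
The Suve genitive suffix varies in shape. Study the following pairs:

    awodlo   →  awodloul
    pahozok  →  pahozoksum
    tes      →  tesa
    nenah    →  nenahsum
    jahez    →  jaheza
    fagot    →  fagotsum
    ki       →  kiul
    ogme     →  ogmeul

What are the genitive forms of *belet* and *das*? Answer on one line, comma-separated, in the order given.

beletsum, dasa

Looking at the final sound of each stem: -a when the stem ends in a sibilant (*tes*, *jahez*); -sum when the stem ends in a non-sibilant consonant (*pahozok*, *nenah*, *fagot*); -ul when the stem ends in a vowel (*awodlo*, *ki*, *ogme*).
*belet*: final sound = /t/, a non-sibilant consonant → -sum → *beletsum*.
*das*: final sound = /s/, a sibilant → -a → *dasa*.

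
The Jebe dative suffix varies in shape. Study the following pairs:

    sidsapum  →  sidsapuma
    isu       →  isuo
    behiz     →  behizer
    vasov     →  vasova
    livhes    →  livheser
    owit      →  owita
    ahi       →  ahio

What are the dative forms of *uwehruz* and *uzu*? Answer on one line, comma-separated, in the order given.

Looking at the final sound of each stem: -er when the stem ends in a sibilant (*behiz*, *livhes*); -a when the stem ends in a non-sibilant consonant (*sidsapum*, *vasov*, *owit*); -o when the stem ends in a vowel (*isu*, *ahi*).
*uwehruz* — final sound /z/ (a sibilant) → -er → *uwehruzer*.
The final sound of *uzu* is /u/, which is a vowel, so the suffix is -o, giving *uzuo*.

uwehruzer, uzuo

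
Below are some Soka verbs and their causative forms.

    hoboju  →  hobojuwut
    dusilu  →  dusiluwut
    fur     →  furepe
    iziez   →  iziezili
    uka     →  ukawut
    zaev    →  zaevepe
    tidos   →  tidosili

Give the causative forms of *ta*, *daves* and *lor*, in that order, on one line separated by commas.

The suffix is conditioned by the final sound: -ili when the stem ends in a sibilant (*iziez*, *tidos*); -epe when the stem ends in a non-sibilant consonant (*fur*, *zaev*); -wut when the stem ends in a vowel (*hoboju*, *dusilu*, *uka*).
*ta*: final sound = /a/, a vowel → -wut → *tawut*.
The final sound of *daves* is /s/, which is a sibilant, so the suffix is -ili, giving *davesili*.
Since the final sound of *lor* is /r/ (a non-sibilant consonant), it takes -epe, giving *lorepe*.

tawut, davesili, lorepe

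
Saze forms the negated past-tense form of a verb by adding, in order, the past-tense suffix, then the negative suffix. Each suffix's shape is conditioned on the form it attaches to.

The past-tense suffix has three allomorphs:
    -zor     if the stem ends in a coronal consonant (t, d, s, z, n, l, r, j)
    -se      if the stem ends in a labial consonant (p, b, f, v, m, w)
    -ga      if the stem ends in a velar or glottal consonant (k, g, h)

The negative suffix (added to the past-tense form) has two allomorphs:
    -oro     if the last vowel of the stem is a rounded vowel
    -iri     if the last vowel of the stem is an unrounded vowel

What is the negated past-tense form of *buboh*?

Since the final consonant of *buboh* is /h/ (velar/glottal), it takes -ga, giving *bubohga*.
Since the last vowel of the past-tense form *bubohga* is /a/ (an unrounded vowel), it takes -iri, giving *bubohgairi*.

bubohgairi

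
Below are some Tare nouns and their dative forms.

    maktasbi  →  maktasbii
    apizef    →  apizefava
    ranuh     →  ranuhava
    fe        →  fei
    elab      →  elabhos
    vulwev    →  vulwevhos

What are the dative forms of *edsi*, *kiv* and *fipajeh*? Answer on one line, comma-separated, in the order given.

edsii, kivhos, fipajehava

Looking at the final sound of each stem: -ava when the stem ends in a voiceless consonant (*apizef*, *ranuh*); -hos when the stem ends in a voiced consonant (*elab*, *vulwev*); -i when the stem ends in a vowel (*maktasbi*, *fe*).
*edsi* — final sound /i/ (a vowel) → -i → *edsii*.
*kiv* — final sound /v/ (a voiced consonant) → -hos → *kivhos*.
*fipajeh* — final sound /h/ (a voiceless consonant) → -ava → *fipajehava*.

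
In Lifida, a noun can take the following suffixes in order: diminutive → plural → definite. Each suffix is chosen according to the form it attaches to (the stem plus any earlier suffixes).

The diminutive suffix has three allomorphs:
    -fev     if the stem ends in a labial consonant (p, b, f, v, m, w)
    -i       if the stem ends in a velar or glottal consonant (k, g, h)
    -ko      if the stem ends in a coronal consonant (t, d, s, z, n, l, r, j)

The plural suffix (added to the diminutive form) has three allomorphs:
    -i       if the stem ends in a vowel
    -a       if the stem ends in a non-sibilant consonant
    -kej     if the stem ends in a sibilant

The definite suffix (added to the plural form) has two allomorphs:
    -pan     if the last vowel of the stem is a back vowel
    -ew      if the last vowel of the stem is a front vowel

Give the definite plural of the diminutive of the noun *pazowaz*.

pazowazkoiew

The final consonant of *pazowaz* is /z/, which is coronal, so the diminutive suffix is -ko, giving *pazowazko*.
The diminutive form *pazowazko*: final sound = /o/, a vowel → -i → *pazowazkoi*.
The last vowel of the plural form *pazowazkoi* is /i/, which is a front vowel, so the definite suffix is -ew, giving *pazowazkoiew*.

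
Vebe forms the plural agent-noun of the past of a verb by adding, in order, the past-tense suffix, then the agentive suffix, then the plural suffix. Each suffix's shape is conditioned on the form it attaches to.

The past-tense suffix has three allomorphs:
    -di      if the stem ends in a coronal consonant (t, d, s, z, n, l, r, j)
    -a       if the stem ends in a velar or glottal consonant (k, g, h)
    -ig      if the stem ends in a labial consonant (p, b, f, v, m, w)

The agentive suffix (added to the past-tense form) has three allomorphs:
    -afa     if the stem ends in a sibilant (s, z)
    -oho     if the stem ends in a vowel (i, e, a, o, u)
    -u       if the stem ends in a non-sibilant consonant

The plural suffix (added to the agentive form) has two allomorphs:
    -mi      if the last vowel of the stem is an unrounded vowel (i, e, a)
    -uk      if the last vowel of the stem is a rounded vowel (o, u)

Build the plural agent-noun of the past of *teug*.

Since the final consonant of *teug* is /g/ (velar/glottal), it takes -a, giving *teuga*.
The past-tense form *teuga* — final sound /a/ (a vowel) → -oho → *teugaoho*.
The agentive form *teugaoho*: last vowel = /o/, a rounded vowel → -uk → *teugaohouk*.

teugaohouk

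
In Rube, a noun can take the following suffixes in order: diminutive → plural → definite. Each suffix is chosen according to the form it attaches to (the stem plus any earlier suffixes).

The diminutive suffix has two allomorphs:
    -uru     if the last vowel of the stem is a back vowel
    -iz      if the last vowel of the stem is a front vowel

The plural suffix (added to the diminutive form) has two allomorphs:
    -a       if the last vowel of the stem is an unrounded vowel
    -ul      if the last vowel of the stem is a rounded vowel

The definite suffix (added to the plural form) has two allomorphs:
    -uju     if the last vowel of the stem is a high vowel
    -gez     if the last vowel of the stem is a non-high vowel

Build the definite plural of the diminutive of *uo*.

uouruuluju

*uo*: last vowel = /o/, a back vowel → -uru → *uouru*.
The last vowel of the diminutive form *uouru* is /u/, which is a rounded vowel, so the plural suffix is -ul, giving *uouruul*.
Since the last vowel of the plural form *uouruul* is /u/ (a high vowel), it takes -uju, giving *uouruuluju*.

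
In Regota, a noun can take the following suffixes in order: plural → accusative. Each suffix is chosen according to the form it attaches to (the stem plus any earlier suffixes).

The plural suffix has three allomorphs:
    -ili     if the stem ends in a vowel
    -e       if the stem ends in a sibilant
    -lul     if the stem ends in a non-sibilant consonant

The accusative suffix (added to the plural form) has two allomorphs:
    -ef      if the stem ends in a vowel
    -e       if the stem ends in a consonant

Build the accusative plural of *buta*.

butailief

Since the final sound of *buta* is /a/ (a vowel), it takes -ili, giving *butaili*.
The plural form *butaili*: final sound = /i/, a vowel → -ef → *butailief*.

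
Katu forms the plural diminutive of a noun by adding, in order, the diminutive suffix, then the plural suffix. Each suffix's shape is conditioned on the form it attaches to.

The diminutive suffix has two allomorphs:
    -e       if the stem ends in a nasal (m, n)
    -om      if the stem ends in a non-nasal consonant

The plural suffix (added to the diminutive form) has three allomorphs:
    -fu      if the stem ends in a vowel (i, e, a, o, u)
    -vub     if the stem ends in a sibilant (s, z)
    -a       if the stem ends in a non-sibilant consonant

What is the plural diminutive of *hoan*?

*hoan* — final consonant /n/ (a nasal) → -e → *hoane*.
Since the final sound of the diminutive form *hoane* is /e/ (a vowel), it takes -fu, giving *hoanefu*.

hoanefu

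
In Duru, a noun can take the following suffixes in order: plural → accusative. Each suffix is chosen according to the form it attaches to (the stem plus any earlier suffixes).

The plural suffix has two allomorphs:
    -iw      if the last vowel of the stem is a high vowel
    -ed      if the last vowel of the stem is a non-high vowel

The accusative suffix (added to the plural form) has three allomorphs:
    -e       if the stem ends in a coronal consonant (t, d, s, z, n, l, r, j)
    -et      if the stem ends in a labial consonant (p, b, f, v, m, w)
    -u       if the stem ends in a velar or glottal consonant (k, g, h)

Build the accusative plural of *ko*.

koede

*ko*: last vowel = /o/, a non-high vowel → -ed → *koed*.
The plural form *koed*: final consonant = /d/, coronal → -e → *koede*.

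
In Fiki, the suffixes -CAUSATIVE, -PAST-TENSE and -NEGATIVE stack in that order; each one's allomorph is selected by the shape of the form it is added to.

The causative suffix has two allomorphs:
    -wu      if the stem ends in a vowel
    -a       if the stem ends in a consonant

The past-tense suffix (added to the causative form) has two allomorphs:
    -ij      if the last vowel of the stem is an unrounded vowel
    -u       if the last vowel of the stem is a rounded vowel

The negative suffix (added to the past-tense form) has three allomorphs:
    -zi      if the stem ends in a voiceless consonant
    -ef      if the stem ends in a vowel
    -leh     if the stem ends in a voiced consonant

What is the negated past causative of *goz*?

gozaijleh

The final sound of *goz* is /z/, which is a consonant, so the causative suffix is -a, giving *goza*.
The causative form *goza* — last vowel /a/ (an unrounded vowel) → -ij → *gozaij*.
The past-tense form *gozaij*: final sound = /j/, a voiced consonant → -leh → *gozaijleh*.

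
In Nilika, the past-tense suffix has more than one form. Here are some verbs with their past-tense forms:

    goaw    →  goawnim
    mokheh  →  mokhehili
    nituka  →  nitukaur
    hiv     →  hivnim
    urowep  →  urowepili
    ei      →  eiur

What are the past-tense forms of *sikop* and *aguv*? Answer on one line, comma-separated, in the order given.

sikopili, aguvnim

Looking at the final sound of each stem: -ili when the stem ends in a voiceless consonant (*mokheh*, *urowep*); -nim when the stem ends in a voiced consonant (*goaw*, *hiv*); -ur when the stem ends in a vowel (*nituka*, *ei*).
*sikop* — final sound /p/ (a voiceless consonant) → -ili → *sikopili*.
Since the final sound of *aguv* is /v/ (a voiced consonant), it takes -nim, giving *aguvnim*.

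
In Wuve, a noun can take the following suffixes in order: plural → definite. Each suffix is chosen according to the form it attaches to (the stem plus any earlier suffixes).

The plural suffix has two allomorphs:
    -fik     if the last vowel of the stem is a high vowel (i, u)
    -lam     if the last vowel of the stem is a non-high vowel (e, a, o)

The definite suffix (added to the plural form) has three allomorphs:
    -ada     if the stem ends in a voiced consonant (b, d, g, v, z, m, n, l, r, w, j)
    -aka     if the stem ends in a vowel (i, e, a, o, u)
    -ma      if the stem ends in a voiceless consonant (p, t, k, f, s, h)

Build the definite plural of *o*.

olamada

The last vowel of *o* is /o/, which is a non-high vowel, so the plural suffix is -lam, giving *olam*.
The plural form *olam*: final sound = /m/, a voiced consonant → -ada → *olamada*.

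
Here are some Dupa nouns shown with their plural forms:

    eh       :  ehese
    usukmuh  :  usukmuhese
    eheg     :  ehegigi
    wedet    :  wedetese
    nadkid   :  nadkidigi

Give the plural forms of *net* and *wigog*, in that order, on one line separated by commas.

netese, wigogigi

The suffix is conditioned by the final consonant: -ese when the stem ends in a voiceless consonant (*eh*, *usukmuh*, *wedet*); -igi when the stem ends in a voiced consonant (*eheg*, *nadkid*).
Since the final consonant of *net* is /t/ (voiceless), it takes -ese, giving *netese*.
The final consonant of *wigog* is /g/, which is voiced, so the suffix is -igi, giving *wigogigi*.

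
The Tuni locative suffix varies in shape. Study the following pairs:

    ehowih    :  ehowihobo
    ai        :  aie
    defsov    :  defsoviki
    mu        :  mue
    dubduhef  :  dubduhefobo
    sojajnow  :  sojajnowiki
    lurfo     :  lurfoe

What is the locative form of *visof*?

The pattern is voicing of the final sound: -obo when the stem ends in a voiceless consonant (*ehowih*, *dubduhef*); -iki when the stem ends in a voiced consonant (*defsov*, *sojajnow*); -e when the stem ends in a vowel (*ai*, *mu*, *lurfo*).
Since the final sound of *visof* is /f/ (a voiceless consonant), it takes -obo, giving *visofobo*.

visofobo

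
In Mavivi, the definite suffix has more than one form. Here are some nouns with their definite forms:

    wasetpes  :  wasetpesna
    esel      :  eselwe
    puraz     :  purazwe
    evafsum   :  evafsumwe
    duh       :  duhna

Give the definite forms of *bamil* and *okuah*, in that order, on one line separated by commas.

The pattern is voicing of the final consonant: -na when the stem ends in a voiceless consonant (*wasetpes*, *duh*); -we when the stem ends in a voiced consonant (*esel*, *puraz*, *evafsum*).
The final consonant of *bamil* is /l/, which is voiced, so the suffix is -we, giving *bamilwe*.
*okuah* — final consonant /h/ (voiceless) → -na → *okuahna*.

bamilwe, okuahna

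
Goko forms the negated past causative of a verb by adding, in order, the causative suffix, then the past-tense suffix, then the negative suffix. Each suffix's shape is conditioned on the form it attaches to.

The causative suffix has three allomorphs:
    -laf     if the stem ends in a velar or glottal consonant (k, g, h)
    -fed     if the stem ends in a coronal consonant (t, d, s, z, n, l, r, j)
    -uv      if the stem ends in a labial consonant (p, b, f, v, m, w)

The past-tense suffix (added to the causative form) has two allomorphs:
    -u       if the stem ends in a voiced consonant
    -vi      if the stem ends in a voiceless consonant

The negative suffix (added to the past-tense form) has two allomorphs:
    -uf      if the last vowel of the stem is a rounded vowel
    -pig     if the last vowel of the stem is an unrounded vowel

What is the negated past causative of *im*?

imuvuuf

*im* — final consonant /m/ (labial) → -uv → *imuv*.
The causative form *imuv* — final consonant /v/ (voiced) → -u → *imuvu*.
The past-tense form *imuvu* — last vowel /u/ (a rounded vowel) → -uf → *imuvuuf*.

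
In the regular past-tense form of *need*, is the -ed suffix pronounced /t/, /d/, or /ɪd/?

The stem *need* ends in /t/ or /d/.
The -ed suffix is realized as /ɪd/ after /t, d/; as /t/ after other voiceless consonants; and as /d/ after other voiced sounds.
So -ed on *need* is pronounced /ɪd/.

/ɪd/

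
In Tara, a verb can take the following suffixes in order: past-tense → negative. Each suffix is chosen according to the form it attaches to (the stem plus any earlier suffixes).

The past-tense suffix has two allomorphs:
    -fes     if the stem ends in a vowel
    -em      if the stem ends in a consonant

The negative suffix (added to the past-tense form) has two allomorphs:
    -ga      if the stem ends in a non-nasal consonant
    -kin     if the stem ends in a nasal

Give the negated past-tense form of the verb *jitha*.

Since the final sound of *jitha* is /a/ (a vowel), it takes -fes, giving *jithafes*.
Since the final consonant of the past-tense form *jithafes* is /s/ (non-nasal), it takes -ga, giving *jithafesga*.

jithafesga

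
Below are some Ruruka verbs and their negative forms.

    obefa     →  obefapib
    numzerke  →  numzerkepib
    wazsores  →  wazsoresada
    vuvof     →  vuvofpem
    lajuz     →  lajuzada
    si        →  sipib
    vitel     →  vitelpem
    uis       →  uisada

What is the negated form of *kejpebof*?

kejpebofpem

The pattern is sibilance of the final sound: -ada when the stem ends in a sibilant (*wazsores*, *lajuz*, *uis*); -pem when the stem ends in a non-sibilant consonant (*vuvof*, *vitel*); -pib when the stem ends in a vowel (*obefa*, *numzerke*, *si*).
*kejpebof* — final sound /f/ (a non-sibilant consonant) → -pem → *kejpebofpem*.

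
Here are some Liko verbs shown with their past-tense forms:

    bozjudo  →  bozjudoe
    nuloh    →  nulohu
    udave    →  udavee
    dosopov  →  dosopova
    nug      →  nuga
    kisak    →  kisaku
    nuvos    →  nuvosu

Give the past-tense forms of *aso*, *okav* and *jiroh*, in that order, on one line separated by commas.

asoe, okava, jirohu

The suffix is conditioned by the final sound: -u when the stem ends in a voiceless consonant (*nuloh*, *kisak*, *nuvos*); -a when the stem ends in a voiced consonant (*dosopov*, *nug*); -e when the stem ends in a vowel (*bozjudo*, *udave*).
Since the final sound of *aso* is /o/ (a vowel), it takes -e, giving *asoe*.
*okav* — final sound /v/ (a voiced consonant) → -a → *okava*.
Since the final sound of *jiroh* is /h/ (a voiceless consonant), it takes -u, giving *jirohu*.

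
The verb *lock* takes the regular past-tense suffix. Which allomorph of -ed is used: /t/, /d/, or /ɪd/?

The stem *lock* ends in a voiceless consonant other than /t/.
The -ed suffix is realized as /ɪd/ after /t, d/; as /t/ after other voiceless consonants; and as /d/ after other voiced sounds.
So -ed on *lock* is pronounced /t/.

/t/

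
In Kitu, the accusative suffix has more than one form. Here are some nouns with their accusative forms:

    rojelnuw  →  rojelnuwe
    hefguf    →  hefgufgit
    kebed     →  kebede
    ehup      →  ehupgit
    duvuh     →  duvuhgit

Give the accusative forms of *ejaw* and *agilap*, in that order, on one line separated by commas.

Looking at the final consonant of each stem: -git when the stem ends in a voiceless consonant (*hefguf*, *ehup*, *duvuh*); -e when the stem ends in a voiced consonant (*rojelnuw*, *kebed*).
The final consonant of *ejaw* is /w/, which is voiced, so the suffix is -e, giving *ejawe*.
Since the final consonant of *agilap* is /p/ (voiceless), it takes -git, giving *agilapgit*.

ejawe, agilapgit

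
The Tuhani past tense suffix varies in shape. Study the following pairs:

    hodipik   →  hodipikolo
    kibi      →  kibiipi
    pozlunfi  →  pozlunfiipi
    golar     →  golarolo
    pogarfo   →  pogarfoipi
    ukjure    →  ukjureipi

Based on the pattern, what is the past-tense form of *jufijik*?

jufijikolo

Looking at the final sound of each stem: -olo when the stem ends in a consonant (*hodipik*, *golar*); -ipi when the stem ends in a vowel (*kibi*, *pozlunfi*, *pogarfo*, *ukjure*).
*jufijik*: final sound = /k/, a consonant → -olo → *jufijikolo*.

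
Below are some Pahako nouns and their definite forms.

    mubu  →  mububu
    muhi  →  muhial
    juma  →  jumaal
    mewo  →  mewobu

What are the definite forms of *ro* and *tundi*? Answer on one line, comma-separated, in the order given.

The alternation tracks the last vowel of the stem — -bu when the last vowel of the stem is a rounded vowel (*mubu*, *mewo*); -al when the last vowel of the stem is an unrounded vowel (*muhi*, *juma*).
*ro*: last vowel = /o/, a rounded vowel → -bu → *robu*.
The last vowel of *tundi* is /i/, which is an unrounded vowel, so the suffix is -al, giving *tundial*.

robu, tundial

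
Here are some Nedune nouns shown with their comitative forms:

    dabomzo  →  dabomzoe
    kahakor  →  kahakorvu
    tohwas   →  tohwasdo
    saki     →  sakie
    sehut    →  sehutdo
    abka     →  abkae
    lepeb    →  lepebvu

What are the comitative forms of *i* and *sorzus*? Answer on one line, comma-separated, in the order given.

ie, sorzusdo

The suffix is conditioned by the final sound: -do when the stem ends in a voiceless consonant (*tohwas*, *sehut*); -vu when the stem ends in a voiced consonant (*kahakor*, *lepeb*); -e when the stem ends in a vowel (*dabomzo*, *saki*, *abka*).
*i* — final sound /i/ (a vowel) → -e → *ie*.
*sorzus*: final sound = /s/, a voiceless consonant → -do → *sorzusdo*.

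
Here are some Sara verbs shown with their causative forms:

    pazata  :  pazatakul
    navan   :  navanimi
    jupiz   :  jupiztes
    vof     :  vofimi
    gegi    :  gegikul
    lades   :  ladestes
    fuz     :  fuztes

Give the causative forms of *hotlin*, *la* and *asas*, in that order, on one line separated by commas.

The pattern is sibilance of the final sound: -tes when the stem ends in a sibilant (*jupiz*, *lades*, *fuz*); -imi when the stem ends in a non-sibilant consonant (*navan*, *vof*); -kul when the stem ends in a vowel (*pazata*, *gegi*).
*hotlin* — final sound /n/ (a non-sibilant consonant) → -imi → *hotlinimi*.
Since the final sound of *la* is /a/ (a vowel), it takes -kul, giving *lakul*.
*asas* — final sound /s/ (a sibilant) → -tes → *asastes*.

hotlinimi, lakul, asastes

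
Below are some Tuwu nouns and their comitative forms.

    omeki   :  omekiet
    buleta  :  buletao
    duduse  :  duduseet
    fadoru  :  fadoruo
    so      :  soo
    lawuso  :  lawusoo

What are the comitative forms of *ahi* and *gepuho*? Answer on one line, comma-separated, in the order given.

ahiet, gepuhoo

Looking at the last vowel of each stem: -et when the last vowel of the stem is a front vowel (*omeki*, *duduse*); -o when the last vowel of the stem is a back vowel (*buleta*, *fadoru*, *so*, *lawuso*).
The last vowel of *ahi* is /i/, which is a front vowel, so the suffix is -et, giving *ahiet*.
*gepuho*: last vowel = /o/, a back vowel → -o → *gepuhoo*.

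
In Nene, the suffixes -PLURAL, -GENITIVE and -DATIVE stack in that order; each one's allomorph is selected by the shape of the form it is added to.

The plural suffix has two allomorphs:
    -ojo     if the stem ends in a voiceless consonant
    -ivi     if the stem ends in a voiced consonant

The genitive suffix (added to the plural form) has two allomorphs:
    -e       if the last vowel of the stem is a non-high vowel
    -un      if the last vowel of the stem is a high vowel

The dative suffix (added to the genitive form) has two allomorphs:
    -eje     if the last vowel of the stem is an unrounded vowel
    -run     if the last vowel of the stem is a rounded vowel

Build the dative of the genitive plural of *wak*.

wakojoeeje

*wak*: final consonant = /k/, voiceless → -ojo → *wakojo*.
The plural form *wakojo*: last vowel = /o/, a non-high vowel → -e → *wakojoe*.
Since the last vowel of the genitive form *wakojoe* is /e/ (an unrounded vowel), it takes -eje, giving *wakojoeeje*.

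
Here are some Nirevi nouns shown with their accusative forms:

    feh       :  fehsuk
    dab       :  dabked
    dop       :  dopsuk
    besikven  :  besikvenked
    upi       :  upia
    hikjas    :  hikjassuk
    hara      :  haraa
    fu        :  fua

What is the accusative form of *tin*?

tinked

The pattern is voicing of the final sound: -suk when the stem ends in a voiceless consonant (*feh*, *dop*, *hikjas*); -ked when the stem ends in a voiced consonant (*dab*, *besikven*); -a when the stem ends in a vowel (*upi*, *hara*, *fu*).
Since the final sound of *tin* is /n/ (a voiced consonant), it takes -ked, giving *tinked*.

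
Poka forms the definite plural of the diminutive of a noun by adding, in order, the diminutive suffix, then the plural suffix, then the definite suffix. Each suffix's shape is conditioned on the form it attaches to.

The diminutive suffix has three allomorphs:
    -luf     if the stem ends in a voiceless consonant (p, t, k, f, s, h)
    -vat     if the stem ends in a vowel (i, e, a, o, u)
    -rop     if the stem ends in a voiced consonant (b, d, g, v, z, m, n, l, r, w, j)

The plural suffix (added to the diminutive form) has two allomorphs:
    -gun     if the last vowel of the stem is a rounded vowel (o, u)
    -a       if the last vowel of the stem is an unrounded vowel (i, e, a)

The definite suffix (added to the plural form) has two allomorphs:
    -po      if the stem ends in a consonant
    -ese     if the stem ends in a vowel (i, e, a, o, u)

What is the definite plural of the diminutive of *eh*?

The final sound of *eh* is /h/, which is a voiceless consonant, so the diminutive suffix is -luf, giving *ehluf*.
The diminutive form *ehluf* — last vowel /u/ (a rounded vowel) → -gun → *ehlufgun*.
The final sound of the plural form *ehlufgun* is /n/, which is a consonant, so the definite suffix is -po, giving *ehlufgunpo*.

ehlufgunpo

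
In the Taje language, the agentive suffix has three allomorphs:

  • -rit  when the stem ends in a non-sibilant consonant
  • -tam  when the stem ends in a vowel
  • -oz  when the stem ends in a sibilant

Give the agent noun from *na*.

natam

*na*: final sound = /a/, a vowel → -tam → *natam*.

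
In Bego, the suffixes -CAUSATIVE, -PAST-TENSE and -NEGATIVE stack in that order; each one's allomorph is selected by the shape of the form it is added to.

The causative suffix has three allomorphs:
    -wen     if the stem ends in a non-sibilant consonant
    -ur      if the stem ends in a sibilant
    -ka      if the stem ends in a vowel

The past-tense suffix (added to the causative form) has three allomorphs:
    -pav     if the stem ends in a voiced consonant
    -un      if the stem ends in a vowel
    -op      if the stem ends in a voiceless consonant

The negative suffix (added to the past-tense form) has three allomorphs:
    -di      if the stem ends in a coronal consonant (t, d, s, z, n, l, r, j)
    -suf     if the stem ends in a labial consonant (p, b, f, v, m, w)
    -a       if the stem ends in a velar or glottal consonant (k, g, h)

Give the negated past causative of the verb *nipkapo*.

*nipkapo*: final sound = /o/, a vowel → -ka → *nipkapoka*.
The causative form *nipkapoka*: final sound = /a/, a vowel → -un → *nipkapokaun*.
The past-tense form *nipkapokaun* — final consonant /n/ (coronal) → -di → *nipkapokaundi*.

nipkapokaundi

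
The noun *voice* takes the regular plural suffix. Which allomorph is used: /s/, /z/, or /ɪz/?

/ɪz/

The stem *voice* ends in a sibilant (/s, z, ʃ, ʒ, tʃ, dʒ/).
The plural suffix surfaces as /ɪz/ after sibilants, /s/ after other voiceless consonants, and /z/ after other voiced sounds.
So the plural -s on *voice* is pronounced /ɪz/.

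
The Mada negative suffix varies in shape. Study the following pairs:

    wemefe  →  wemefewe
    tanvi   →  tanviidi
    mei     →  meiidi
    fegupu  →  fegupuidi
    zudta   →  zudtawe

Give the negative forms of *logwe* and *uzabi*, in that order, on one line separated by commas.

The alternation tracks the last vowel of the stem — -idi when the last vowel of the stem is a high vowel (*tanvi*, *mei*, *fegupu*); -we when the last vowel of the stem is a non-high vowel (*wemefe*, *zudta*).
*logwe*: last vowel = /e/, a non-high vowel → -we → *logwewe*.
*uzabi* — last vowel /i/ (a high vowel) → -idi → *uzabiidi*.

logwewe, uzabiidi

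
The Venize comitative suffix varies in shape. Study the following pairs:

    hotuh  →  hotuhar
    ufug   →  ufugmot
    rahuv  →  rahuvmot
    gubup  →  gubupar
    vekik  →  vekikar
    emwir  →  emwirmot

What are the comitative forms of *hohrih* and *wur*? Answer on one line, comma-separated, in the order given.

hohrihar, wurmot

Looking at the final consonant of each stem: -ar when the stem ends in a voiceless consonant (*hotuh*, *gubup*, *vekik*); -mot when the stem ends in a voiced consonant (*ufug*, *rahuv*, *emwir*).
*hohrih*: final consonant = /h/, voiceless → -ar → *hohrihar*.
The final consonant of *wur* is /r/, which is voiced, so the suffix is -mot, giving *wurmot*.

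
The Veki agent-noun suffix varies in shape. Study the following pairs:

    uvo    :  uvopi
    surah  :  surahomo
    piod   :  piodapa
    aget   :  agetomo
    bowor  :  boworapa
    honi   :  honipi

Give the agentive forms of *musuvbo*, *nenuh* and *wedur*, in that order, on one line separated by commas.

The suffix is conditioned by the final sound: -omo when the stem ends in a voiceless consonant (*surah*, *aget*); -apa when the stem ends in a voiced consonant (*piod*, *bowor*); -pi when the stem ends in a vowel (*uvo*, *honi*).
*musuvbo*: final sound = /o/, a vowel → -pi → *musuvbopi*.
*nenuh* — final sound /h/ (a voiceless consonant) → -omo → *nenuhomo*.
*wedur* — final sound /r/ (a voiced consonant) → -apa → *wedurapa*.

musuvbopi, nenuhomo, wedurapa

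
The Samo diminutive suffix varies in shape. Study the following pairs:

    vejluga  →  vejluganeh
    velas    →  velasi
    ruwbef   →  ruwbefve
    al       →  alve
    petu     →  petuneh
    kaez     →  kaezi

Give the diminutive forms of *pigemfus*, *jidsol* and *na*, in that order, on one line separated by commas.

pigemfusi, jidsolve, naneh

The alternation tracks the final sound of the stem — -i when the stem ends in a sibilant (*velas*, *kaez*); -ve when the stem ends in a non-sibilant consonant (*ruwbef*, *al*); -neh when the stem ends in a vowel (*vejluga*, *petu*).
Since the final sound of *pigemfus* is /s/ (a sibilant), it takes -i, giving *pigemfusi*.
Since the final sound of *jidsol* is /l/ (a non-sibilant consonant), it takes -ve, giving *jidsolve*.
*na*: final sound = /a/, a vowel → -neh → *naneh*.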